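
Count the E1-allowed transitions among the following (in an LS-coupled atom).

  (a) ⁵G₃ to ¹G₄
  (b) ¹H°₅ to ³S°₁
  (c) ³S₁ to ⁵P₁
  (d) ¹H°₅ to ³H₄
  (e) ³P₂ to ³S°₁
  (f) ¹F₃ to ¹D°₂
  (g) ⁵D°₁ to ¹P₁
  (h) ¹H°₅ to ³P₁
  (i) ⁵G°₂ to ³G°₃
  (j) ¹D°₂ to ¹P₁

3

(a) forbidden (parity, ΔS fail)
(b) forbidden (parity, ΔS, ΔL, ΔJ fail)
(c) forbidden (parity, ΔS fail)
(d) forbidden (ΔS fails)
(e) allowed
(f) allowed
(g) forbidden (ΔS fails)
(h) forbidden (ΔS, ΔL, ΔJ fail)
(i) forbidden (parity, ΔS fail)
(j) allowed
Total allowed: 3 of 10.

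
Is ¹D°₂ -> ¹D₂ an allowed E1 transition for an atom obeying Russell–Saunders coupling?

allowed

ΔS = 0: S: 0 → 0 — satisfied.
Parity must change: odd → even — satisfied.
ΔL = 0, ±1 (not L=0↔0): L: 2 → 2, ΔL = +0 — satisfied.
ΔJ = 0, ±1 (not J=0↔0): J: 2 → 2, ΔJ = +0 — satisfied.
All four E1 rules are satisfied.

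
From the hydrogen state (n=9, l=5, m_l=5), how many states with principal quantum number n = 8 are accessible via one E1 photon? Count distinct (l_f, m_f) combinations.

4

E1 requires Δl = ±1, so l_f ∈ {4, 6}; with 0 ≤ l_f ≤ n_f−1 = 7, the allowed l_f values are {4, 6}.
For l_f = 4: m_f ∈ {m_i−1, m_i, m_i+1} ∩ [−4, 4] = {4} → 1 state.
For l_f = 6: m_f ∈ {m_i−1, m_i, m_i+1} ∩ [−6, 6] = {4, 5, 6} → 3 states.
Total: 4.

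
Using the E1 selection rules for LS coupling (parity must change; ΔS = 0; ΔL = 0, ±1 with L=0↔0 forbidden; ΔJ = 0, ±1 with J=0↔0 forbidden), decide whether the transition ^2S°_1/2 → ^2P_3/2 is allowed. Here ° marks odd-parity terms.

Parity must change: odd → even — ✓.
ΔS = 0: S: 1/2 → 1/2 — ✓.
ΔL = 0, ±1 (not L=0↔0): L: 0 → 1, ΔL = +1 — ✓.
ΔJ = 0, ±1 (not J=0↔0): J: 1/2 → 3/2, ΔJ = +1 — ✓.
All four E1 rules are satisfied.

allowed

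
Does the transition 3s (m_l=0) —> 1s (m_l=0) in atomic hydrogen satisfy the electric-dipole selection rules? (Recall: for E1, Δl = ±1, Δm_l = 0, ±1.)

Δl = 0 − 0 = +0; the E1 rule Δl = ±1 is fails.
Δm_l = 0 − (0) = +0. E1 requires Δm_l = 0, ±1: ok.
The transition is electric-dipole forbidden.

forbidden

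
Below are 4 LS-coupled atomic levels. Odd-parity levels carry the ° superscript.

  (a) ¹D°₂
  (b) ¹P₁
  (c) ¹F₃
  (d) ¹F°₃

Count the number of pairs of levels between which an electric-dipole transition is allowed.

(a)–(b): allowed.
(a)–(c): allowed.
(a)–(d): forbidden (parity).
(b)–(c): forbidden (parity, ΔL, ΔJ).
(b)–(d): forbidden (ΔL, ΔJ).
(c)–(d): allowed.
Allowed pairs: 3 of 6.

3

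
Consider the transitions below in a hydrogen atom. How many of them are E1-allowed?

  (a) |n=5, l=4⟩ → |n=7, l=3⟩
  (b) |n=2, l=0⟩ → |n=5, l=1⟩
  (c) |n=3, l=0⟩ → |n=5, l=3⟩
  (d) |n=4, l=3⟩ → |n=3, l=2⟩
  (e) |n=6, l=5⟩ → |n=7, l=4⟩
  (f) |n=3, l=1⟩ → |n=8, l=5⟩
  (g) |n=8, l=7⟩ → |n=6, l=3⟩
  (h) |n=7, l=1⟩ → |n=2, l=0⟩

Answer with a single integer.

5

(a) allowed
(b) allowed
(c) forbidden — Δl = +3 (E1 requires Δl = ±1)
(d) allowed
(e) allowed
(f) forbidden — Δl = +4 (E1 requires Δl = ±1)
(g) forbidden — Δl = -4 (E1 requires Δl = ±1)
(h) allowed
Total allowed: 5 of 8.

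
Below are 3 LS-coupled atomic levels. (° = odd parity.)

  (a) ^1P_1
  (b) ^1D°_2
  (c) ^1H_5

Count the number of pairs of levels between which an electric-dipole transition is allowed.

1

(a)–(b): allowed.
(a)–(c): forbidden (parity, ΔL, ΔJ).
(b)–(c): forbidden (ΔL, ΔJ).
Allowed pairs: 1 of 3.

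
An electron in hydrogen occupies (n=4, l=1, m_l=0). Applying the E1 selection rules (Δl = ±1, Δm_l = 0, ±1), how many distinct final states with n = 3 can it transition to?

E1 requires Δl = ±1, so l_f ∈ {0, 2}; with 0 ≤ l_f ≤ n_f−1 = 2, the allowed l_f values are {0, 2}.
For l_f = 0: m_f ∈ {m_i−1, m_i, m_i+1} ∩ [−0, 0] = {0} → 1 state.
For l_f = 2: m_f ∈ {m_i−1, m_i, m_i+1} ∩ [−2, 2] = {-1, 0, 1} → 3 states.
Total: 4.

4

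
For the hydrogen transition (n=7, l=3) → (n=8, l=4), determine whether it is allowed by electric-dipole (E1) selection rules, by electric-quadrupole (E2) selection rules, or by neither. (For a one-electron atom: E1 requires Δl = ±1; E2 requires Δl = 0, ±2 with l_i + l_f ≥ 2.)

E1

Δl = 4 − 3 = +1; l_i + l_f = 7.
E1 (Δl = ±1): satisfied.
E2 (Δl = 0,±2, l_i+l_f ≥ 2): not satisfied.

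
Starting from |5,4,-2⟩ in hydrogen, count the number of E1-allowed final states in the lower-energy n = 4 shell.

E1 requires Δl = ±1, so l_f ∈ {3, 5}; with 0 ≤ l_f ≤ n_f−1 = 3, the allowed l_f values are {3}.
For l_f = 3: m_f ∈ {m_i−1, m_i, m_i+1} ∩ [−3, 3] = {-3, -2, -1} → 3 states.
Total: 3.

3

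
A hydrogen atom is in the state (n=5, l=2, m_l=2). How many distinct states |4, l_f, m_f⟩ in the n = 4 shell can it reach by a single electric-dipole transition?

4

E1 requires Δl = ±1, so l_f ∈ {1, 3}; with 0 ≤ l_f ≤ n_f−1 = 3, the allowed l_f values are {1, 3}.
For l_f = 1: m_f ∈ {m_i−1, m_i, m_i+1} ∩ [−1, 1] = {1} → 1 state.
For l_f = 3: m_f ∈ {m_i−1, m_i, m_i+1} ∩ [−3, 3] = {1, 2, 3} → 3 states.
Total: 4.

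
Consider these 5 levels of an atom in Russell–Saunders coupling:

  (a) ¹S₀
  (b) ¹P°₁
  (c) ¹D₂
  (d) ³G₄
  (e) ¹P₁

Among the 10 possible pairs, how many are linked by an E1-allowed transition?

(a)–(b): allowed.
(a)–(c): forbidden (parity, ΔL, ΔJ).
(a)–(d): forbidden (parity, ΔS, ΔL, ΔJ).
(a)–(e): forbidden (parity).
(b)–(c): allowed.
(b)–(d): forbidden (ΔS, ΔL, ΔJ).
(b)–(e): allowed.
(c)–(d): forbidden (parity, ΔS, ΔL, ΔJ).
(c)–(e): forbidden (parity).
(d)–(e): forbidden (parity, ΔS, ΔL, ΔJ).
Allowed pairs: 3 of 10.

3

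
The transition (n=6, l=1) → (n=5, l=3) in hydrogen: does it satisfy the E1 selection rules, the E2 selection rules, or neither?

E2

Δl = 3 − 1 = +2; l_i + l_f = 4.
E1 (Δl = ±1): not satisfied.
E2 (Δl = 0,±2, l_i+l_f ≥ 2): satisfied.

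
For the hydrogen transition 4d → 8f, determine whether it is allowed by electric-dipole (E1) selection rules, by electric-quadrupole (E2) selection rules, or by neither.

E1

Δl = 3 − 2 = +1; l_i + l_f = 5.
E1 (Δl = ±1): satisfied.
E2 (Δl = 0,±2, l_i+l_f ≥ 2): not satisfied.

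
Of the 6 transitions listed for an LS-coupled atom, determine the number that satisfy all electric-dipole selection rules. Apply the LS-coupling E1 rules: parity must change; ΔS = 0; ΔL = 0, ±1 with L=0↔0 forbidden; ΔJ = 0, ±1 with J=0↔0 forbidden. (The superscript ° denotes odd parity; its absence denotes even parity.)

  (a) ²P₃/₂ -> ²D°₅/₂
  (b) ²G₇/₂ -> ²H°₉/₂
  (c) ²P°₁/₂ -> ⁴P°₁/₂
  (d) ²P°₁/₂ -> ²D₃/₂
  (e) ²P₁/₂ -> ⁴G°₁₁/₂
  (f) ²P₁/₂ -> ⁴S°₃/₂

(a) allowed
(b) allowed
(c) forbidden (parity, ΔS fail)
(d) allowed
(e) forbidden (ΔS, ΔL, ΔJ fail)
(f) forbidden (ΔS fails)
Total allowed: 3 of 6.

3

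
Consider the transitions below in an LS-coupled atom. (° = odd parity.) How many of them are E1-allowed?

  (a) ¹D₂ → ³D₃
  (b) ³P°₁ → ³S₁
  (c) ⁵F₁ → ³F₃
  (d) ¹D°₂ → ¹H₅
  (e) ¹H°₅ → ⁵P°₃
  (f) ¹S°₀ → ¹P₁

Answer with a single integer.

(a) forbidden (parity, ΔS fail)
(b) allowed
(c) forbidden (parity, ΔS, ΔJ fail)
(d) forbidden (ΔL, ΔJ fail)
(e) forbidden (parity, ΔS, ΔL, ΔJ fail)
(f) allowed
Total allowed: 2 of 6.

2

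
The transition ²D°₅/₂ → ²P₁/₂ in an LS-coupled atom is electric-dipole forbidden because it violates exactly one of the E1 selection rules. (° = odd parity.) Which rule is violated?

the ΔJ = 0, ±1 rule

Initial level: S=1/2, L=2, J=5/2, parity odd. Final level: S=1/2, L=1, J=1/2, parity even.
ΔS = 0: S: 1/2 → 1/2 — passes.
Parity must change: odd → even — passes.
ΔJ = 0, ±1 (not J=0↔0): J: 5/2 → 1/2, ΔJ = -2 — fails.
ΔL = 0, ±1 (not L=0↔0): L: 2 → 1, ΔL = -1 — passes.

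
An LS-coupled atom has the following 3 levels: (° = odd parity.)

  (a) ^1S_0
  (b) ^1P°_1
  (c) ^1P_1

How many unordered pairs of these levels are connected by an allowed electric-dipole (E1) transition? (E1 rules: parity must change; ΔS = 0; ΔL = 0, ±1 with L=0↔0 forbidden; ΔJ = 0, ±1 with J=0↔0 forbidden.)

(a)–(b): allowed.
(a)–(c): forbidden (parity).
(b)–(c): allowed.
Allowed pairs: 2 of 3.

2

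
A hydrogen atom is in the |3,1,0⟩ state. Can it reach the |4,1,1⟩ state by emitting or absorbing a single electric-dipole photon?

Initial l = 1, final l = 1, so Δl = +0. E1 requires Δl = ±1: fails.
Δm_l = 1 − (0) = +1. E1 requires Δm_l = 0, ±1: ok.
The transition is electric-dipole forbidden.

forbidden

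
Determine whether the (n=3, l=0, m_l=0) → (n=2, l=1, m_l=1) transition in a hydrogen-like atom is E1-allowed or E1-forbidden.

allowed

l: 0 → 1 (Δl = +1). Δl = ±1 satisfied.
Δm_l = 1 − (0) = +1. E1 requires Δm_l = 0, ±1: satisfied.
All E1 selection rules are satisfied.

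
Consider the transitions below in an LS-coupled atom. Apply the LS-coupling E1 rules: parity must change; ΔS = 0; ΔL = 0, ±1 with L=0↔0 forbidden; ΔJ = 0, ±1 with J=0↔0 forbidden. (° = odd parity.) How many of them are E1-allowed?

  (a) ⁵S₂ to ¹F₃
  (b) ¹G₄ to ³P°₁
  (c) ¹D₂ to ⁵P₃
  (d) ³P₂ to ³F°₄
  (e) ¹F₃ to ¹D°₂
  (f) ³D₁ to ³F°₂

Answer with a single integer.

(a) forbidden (parity, ΔS, ΔL fail)
(b) forbidden (ΔS, ΔL, ΔJ fail)
(c) forbidden (parity, ΔS fail)
(d) forbidden (ΔL, ΔJ fail)
(e) allowed
(f) allowed
Total allowed: 2 of 6.

2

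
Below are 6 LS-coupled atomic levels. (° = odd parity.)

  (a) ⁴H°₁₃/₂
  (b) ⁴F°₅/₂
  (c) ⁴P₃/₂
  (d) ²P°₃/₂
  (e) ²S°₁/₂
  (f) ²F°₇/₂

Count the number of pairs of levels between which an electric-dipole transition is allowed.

0

(a)–(b): forbidden (parity, ΔL, ΔJ).
(a)–(c): forbidden (ΔL, ΔJ).
(a)–(d): forbidden (parity, ΔS, ΔL, ΔJ).
(a)–(e): forbidden (parity, ΔS, ΔL, ΔJ).
(a)–(f): forbidden (parity, ΔS, ΔL, ΔJ).
(b)–(c): forbidden (ΔL).
(b)–(d): forbidden (parity, ΔS, ΔL).
(b)–(e): forbidden (parity, ΔS, ΔL, ΔJ).
(b)–(f): forbidden (parity, ΔS).
(c)–(d): forbidden (ΔS).
(c)–(e): forbidden (ΔS).
(c)–(f): forbidden (ΔS, ΔL, ΔJ).
(d)–(e): forbidden (parity).
(d)–(f): forbidden (parity, ΔL, ΔJ).
(e)–(f): forbidden (parity, ΔL, ΔJ).
Allowed pairs: 0 of 15.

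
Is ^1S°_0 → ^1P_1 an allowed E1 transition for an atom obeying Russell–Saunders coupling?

Initial level: S=0, L=0, J=0, parity odd. Final level: S=0, L=1, J=1, parity even.
Parity must change: odd → even — satisfied.
ΔS = 0: S: 0 → 0 — satisfied.
ΔJ = 0, ±1 (not J=0↔0): J: 0 → 1, ΔJ = +1 — satisfied.
ΔL = 0, ±1 (not L=0↔0): L: 0 → 1, ΔL = +1 — satisfied.
All four E1 rules are satisfied.

allowed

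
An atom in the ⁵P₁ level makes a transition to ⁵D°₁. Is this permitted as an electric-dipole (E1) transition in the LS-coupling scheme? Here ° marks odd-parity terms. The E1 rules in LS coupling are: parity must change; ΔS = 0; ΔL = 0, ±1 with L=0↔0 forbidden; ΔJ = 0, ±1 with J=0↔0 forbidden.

Parity must change: even → odd — satisfied.
ΔS = 0: S: 2 → 2 — satisfied.
ΔL = 0, ±1 (not L=0↔0): L: 1 → 2, ΔL = +1 — satisfied.
ΔJ = 0, ±1 (not J=0↔0): J: 1 → 1, ΔJ = +0 — satisfied.
All four E1 rules are satisfied.

allowed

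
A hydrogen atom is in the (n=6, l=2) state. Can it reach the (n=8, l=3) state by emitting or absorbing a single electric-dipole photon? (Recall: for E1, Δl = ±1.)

Δl = 3 − 2 = +1; the E1 rule Δl = ±1 is ok.
All E1 selection rules are satisfied.

allowed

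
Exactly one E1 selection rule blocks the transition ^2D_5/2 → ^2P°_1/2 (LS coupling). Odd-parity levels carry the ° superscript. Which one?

Initial level: S=1/2, L=2, J=5/2, parity even. Final level: S=1/2, L=1, J=1/2, parity odd.
ΔL = 0, ±1 (not L=0↔0): L: 2 → 1, ΔL = -1 — satisfied.
ΔJ = 0, ±1 (not J=0↔0): J: 5/2 → 1/2, ΔJ = -2 — violated.
Parity must change: even → odd — satisfied.
ΔS = 0: S: 1/2 → 1/2 — satisfied.

the ΔJ = 0, ±1 rule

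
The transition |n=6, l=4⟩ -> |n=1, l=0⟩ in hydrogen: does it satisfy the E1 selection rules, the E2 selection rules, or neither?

Δl = 0 − 4 = -4; l_i + l_f = 4.
E1 (Δl = ±1): not satisfied.
E2 (Δl = 0,±2, l_i+l_f ≥ 2): not satisfied.

neither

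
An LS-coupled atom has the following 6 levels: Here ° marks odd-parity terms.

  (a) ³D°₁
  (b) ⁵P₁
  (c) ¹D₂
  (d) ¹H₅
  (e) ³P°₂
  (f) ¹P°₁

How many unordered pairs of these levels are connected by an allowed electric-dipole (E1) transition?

(a)–(b): forbidden (ΔS).
(a)–(c): forbidden (ΔS).
(a)–(d): forbidden (ΔS, ΔL, ΔJ).
(a)–(e): forbidden (parity).
(a)–(f): forbidden (parity, ΔS).
(b)–(c): forbidden (parity, ΔS).
(b)–(d): forbidden (parity, ΔS, ΔL, ΔJ).
(b)–(e): forbidden (ΔS).
(b)–(f): forbidden (ΔS).
(c)–(d): forbidden (parity, ΔL, ΔJ).
(c)–(e): forbidden (ΔS).
(c)–(f): allowed.
(d)–(e): forbidden (ΔS, ΔL, ΔJ).
(d)–(f): forbidden (ΔL, ΔJ).
(e)–(f): forbidden (parity, ΔS).
Allowed pairs: 1 of 15.

1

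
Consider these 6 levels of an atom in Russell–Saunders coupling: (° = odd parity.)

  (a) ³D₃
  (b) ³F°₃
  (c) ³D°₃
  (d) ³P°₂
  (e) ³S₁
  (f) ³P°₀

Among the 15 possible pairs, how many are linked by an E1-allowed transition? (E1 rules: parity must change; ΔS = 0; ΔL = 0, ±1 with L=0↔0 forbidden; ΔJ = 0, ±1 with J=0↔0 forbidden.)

5

(a)–(b): allowed.
(a)–(c): allowed.
(a)–(d): allowed.
(a)–(e): forbidden (parity, ΔL, ΔJ).
(a)–(f): forbidden (ΔJ).
(b)–(c): forbidden (parity).
(b)–(d): forbidden (parity, ΔL).
(b)–(e): forbidden (ΔL, ΔJ).
(b)–(f): forbidden (parity, ΔL, ΔJ).
(c)–(d): forbidden (parity).
(c)–(e): forbidden (ΔL, ΔJ).
(c)–(f): forbidden (parity, ΔJ).
(d)–(e): allowed.
(d)–(f): forbidden (parity, ΔJ).
(e)–(f): allowed.
Allowed pairs: 5 of 15.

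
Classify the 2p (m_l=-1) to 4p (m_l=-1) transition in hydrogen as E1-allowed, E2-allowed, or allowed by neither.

Δl = 1 − 1 = +0; l_i + l_f = 2.
Δm_l = +0.
E1 (Δl = ±1, |Δm_l| ≤ 1): not satisfied.
E2 (Δl = 0,±2, l_i+l_f ≥ 2, |Δm_l| ≤ 2): satisfied.

E2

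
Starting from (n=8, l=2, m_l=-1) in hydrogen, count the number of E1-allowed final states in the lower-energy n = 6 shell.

E1 requires Δl = ±1, so l_f ∈ {1, 3}; with 0 ≤ l_f ≤ n_f−1 = 5, the allowed l_f values are {1, 3}.
For l_f = 1: m_f ∈ {m_i−1, m_i, m_i+1} ∩ [−1, 1] = {-1, 0} → 2 states.
For l_f = 3: m_f ∈ {m_i−1, m_i, m_i+1} ∩ [−3, 3] = {-2, -1, 0} → 3 states.
Total: 5.

5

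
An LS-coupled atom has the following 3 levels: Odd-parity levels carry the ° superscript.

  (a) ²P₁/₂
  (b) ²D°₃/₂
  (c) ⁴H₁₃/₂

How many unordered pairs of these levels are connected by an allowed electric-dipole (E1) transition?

1

(a)–(b): allowed.
(a)–(c): forbidden (parity, ΔS, ΔL, ΔJ).
(b)–(c): forbidden (ΔS, ΔL, ΔJ).
Allowed pairs: 1 of 3.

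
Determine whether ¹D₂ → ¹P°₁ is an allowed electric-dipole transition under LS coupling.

Initial level: S=0, L=2, J=2, parity even. Final level: S=0, L=1, J=1, parity odd.
Parity must change: even → odd — ok.
ΔS = 0: S: 0 → 0 — ok.
ΔL = 0, ±1 (not L=0↔0): L: 2 → 1, ΔL = -1 — ok.
ΔJ = 0, ±1 (not J=0↔0): J: 2 → 1, ΔJ = -1 — ok.
All four E1 rules are satisfied.

allowed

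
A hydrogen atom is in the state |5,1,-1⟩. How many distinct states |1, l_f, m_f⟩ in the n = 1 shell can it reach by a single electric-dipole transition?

1

E1 requires Δl = ±1, so l_f ∈ {0, 2}; with 0 ≤ l_f ≤ n_f−1 = 0, the allowed l_f values are {0}.
For l_f = 0: m_f ∈ {m_i−1, m_i, m_i+1} ∩ [−0, 0] = {0} → 1 state.
Total: 1.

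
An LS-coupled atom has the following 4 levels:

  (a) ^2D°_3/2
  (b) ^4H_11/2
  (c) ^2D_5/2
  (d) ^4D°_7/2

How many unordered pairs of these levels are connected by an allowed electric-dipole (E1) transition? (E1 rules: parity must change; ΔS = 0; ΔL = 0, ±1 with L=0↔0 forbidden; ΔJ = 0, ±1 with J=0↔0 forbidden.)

1

(a)–(b): forbidden (ΔS, ΔL, ΔJ).
(a)–(c): allowed.
(a)–(d): forbidden (parity, ΔS, ΔJ).
(b)–(c): forbidden (parity, ΔS, ΔL, ΔJ).
(b)–(d): forbidden (ΔL, ΔJ).
(c)–(d): forbidden (ΔS).
Allowed pairs: 1 of 6.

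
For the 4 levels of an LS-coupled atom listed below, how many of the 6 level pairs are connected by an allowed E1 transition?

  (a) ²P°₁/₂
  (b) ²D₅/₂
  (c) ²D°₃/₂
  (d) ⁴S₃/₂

1

(a)–(b): forbidden (ΔJ).
(a)–(c): forbidden (parity).
(a)–(d): forbidden (ΔS).
(b)–(c): allowed.
(b)–(d): forbidden (parity, ΔS, ΔL).
(c)–(d): forbidden (ΔS, ΔL).
Allowed pairs: 1 of 6.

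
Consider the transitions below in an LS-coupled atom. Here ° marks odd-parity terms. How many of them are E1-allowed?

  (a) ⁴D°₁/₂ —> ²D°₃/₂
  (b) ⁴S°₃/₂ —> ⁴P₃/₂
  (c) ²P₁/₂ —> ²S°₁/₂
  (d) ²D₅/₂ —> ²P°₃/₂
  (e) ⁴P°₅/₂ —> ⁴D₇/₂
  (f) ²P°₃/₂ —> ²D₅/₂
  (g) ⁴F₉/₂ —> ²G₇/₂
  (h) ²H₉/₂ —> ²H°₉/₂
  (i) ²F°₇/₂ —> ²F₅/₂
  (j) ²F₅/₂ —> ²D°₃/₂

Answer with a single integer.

(a) forbidden (parity, ΔS fail)
(b) allowed
(c) allowed
(d) allowed
(e) allowed
(f) allowed
(g) forbidden (parity, ΔS fail)
(h) allowed
(i) allowed
(j) allowed
Total allowed: 8 of 10.

8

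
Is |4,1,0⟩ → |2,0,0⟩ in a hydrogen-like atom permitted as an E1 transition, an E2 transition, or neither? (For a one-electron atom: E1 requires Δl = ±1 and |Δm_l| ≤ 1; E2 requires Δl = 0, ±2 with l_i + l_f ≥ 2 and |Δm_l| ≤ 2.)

Δl = 0 − 1 = -1; l_i + l_f = 1.
Δm_l = +0.
E1 (Δl = ±1, |Δm_l| ≤ 1): satisfied.
E2 (Δl = 0,±2, l_i+l_f ≥ 2, |Δm_l| ≤ 2): not satisfied.

E1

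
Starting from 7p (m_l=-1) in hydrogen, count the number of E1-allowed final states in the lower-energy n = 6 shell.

E1 requires Δl = ±1, so l_f ∈ {0, 2}; with 0 ≤ l_f ≤ n_f−1 = 5, the allowed l_f values are {0, 2}.
For l_f = 0: m_f ∈ {m_i−1, m_i, m_i+1} ∩ [−0, 0] = {0} → 1 state.
For l_f = 2: m_f ∈ {m_i−1, m_i, m_i+1} ∩ [−2, 2] = {-2, -1, 0} → 3 states.
Total: 4.

4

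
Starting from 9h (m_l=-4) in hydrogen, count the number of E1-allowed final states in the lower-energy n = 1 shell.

E1 requires l_f ∈ {4, 6}, but neither lies in [0, 0], so no final state is reachable.
Total: 0.

0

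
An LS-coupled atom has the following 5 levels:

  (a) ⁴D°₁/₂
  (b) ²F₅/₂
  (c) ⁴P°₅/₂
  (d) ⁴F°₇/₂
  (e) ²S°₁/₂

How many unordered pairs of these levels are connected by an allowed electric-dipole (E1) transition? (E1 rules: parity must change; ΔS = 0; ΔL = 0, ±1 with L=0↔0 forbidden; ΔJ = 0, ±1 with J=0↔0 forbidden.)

(a)–(b): forbidden (ΔS, ΔJ).
(a)–(c): forbidden (parity, ΔJ).
(a)–(d): forbidden (parity, ΔJ).
(a)–(e): forbidden (parity, ΔS, ΔL).
(b)–(c): forbidden (ΔS, ΔL).
(b)–(d): forbidden (ΔS).
(b)–(e): forbidden (ΔL, ΔJ).
(c)–(d): forbidden (parity, ΔL).
(c)–(e): forbidden (parity, ΔS, ΔJ).
(d)–(e): forbidden (parity, ΔS, ΔL, ΔJ).
Allowed pairs: 0 of 10.

0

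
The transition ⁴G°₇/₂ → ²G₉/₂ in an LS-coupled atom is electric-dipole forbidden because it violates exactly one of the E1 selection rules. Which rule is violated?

the ΔS = 0 rule

ΔJ = 0, ±1 (not J=0↔0): J: 7/2 → 9/2, ΔJ = +1 — ok.
ΔL = 0, ±1 (not L=0↔0): L: 4 → 4, ΔL = +0 — ok.
Parity must change: odd → even — ok.
ΔS = 0: S: 3/2 → 1/2 — fails.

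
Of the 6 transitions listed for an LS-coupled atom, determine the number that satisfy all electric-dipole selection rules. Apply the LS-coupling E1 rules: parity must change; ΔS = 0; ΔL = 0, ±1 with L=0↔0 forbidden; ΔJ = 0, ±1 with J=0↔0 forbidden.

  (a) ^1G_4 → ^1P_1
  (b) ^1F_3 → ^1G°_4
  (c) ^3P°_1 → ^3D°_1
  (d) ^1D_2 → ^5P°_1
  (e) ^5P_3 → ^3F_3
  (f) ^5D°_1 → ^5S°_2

(a) forbidden (parity, ΔL, ΔJ fail)
(b) allowed
(c) forbidden (parity fails)
(d) forbidden (ΔS fails)
(e) forbidden (parity, ΔS, ΔL fail)
(f) forbidden (parity, ΔL fail)
Total allowed: 1 of 6.

1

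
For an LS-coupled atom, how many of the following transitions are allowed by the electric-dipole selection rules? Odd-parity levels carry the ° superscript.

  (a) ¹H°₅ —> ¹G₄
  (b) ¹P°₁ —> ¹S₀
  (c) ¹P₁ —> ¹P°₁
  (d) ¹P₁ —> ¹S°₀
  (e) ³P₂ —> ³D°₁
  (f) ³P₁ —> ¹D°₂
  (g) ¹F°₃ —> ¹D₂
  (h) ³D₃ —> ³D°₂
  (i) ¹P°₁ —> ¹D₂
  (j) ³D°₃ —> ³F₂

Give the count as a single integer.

9

(a) allowed
(b) allowed
(c) allowed
(d) allowed
(e) allowed
(f) forbidden (ΔS fails)
(g) allowed
(h) allowed
(i) allowed
(j) allowed
Total allowed: 9 of 10.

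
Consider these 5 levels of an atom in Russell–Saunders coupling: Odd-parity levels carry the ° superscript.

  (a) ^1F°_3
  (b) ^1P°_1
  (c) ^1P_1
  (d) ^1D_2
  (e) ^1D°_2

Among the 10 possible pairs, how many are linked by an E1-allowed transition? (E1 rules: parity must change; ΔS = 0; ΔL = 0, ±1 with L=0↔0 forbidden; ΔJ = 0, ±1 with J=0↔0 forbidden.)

(a)–(b): forbidden (parity, ΔL, ΔJ).
(a)–(c): forbidden (ΔL, ΔJ).
(a)–(d): allowed.
(a)–(e): forbidden (parity).
(b)–(c): allowed.
(b)–(d): allowed.
(b)–(e): forbidden (parity).
(c)–(d): forbidden (parity).
(c)–(e): allowed.
(d)–(e): allowed.
Allowed pairs: 5 of 10.

5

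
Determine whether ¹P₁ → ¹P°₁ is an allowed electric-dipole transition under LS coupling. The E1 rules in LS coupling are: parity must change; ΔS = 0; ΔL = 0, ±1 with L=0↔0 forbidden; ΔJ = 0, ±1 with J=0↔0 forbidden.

allowed

Parity must change: even → odd — ✓.
ΔS = 0: S: 0 → 0 — ✓.
ΔL = 0, ±1 (not L=0↔0): L: 1 → 1, ΔL = +0 — ✓.
ΔJ = 0, ±1 (not J=0↔0): J: 1 → 1, ΔJ = +0 — ✓.
All four E1 rules are satisfied.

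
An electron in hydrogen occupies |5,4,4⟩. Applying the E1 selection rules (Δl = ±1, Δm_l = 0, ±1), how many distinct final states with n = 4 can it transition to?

1

E1 requires Δl = ±1, so l_f ∈ {3, 5}; with 0 ≤ l_f ≤ n_f−1 = 3, the allowed l_f values are {3}.
For l_f = 3: m_f ∈ {m_i−1, m_i, m_i+1} ∩ [−3, 3] = {3} → 1 state.
Total: 1.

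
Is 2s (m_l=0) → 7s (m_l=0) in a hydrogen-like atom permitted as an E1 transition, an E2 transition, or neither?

Δl = 0 − 0 = +0; l_i + l_f = 0.
Δm_l = +0.
E1 (Δl = ±1, |Δm_l| ≤ 1): not satisfied.
E2 (Δl = 0,±2, l_i+l_f ≥ 2, |Δm_l| ≤ 2): not satisfied.

neither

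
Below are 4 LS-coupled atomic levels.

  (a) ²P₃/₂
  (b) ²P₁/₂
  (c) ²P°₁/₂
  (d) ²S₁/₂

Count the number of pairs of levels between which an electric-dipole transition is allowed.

3

(a)–(b): forbidden (parity).
(a)–(c): allowed.
(a)–(d): forbidden (parity).
(b)–(c): allowed.
(b)–(d): forbidden (parity).
(c)–(d): allowed.
Allowed pairs: 3 of 6.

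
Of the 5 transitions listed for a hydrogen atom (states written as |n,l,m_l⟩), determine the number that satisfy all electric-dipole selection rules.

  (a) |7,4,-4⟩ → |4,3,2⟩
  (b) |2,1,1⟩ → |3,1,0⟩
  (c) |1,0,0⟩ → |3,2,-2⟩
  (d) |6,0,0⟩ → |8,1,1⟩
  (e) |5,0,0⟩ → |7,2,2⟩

1

(a) forbidden — Δm_l = +6 (E1 requires Δm_l = 0, ±1)
(b) forbidden — Δl = +0 (E1 requires Δl = ±1)
(c) forbidden — Δl = +2 (E1 requires Δl = ±1); Δm_l = -2 (E1 requires Δm_l = 0, ±1)
(d) allowed
(e) forbidden — Δl = +2 (E1 requires Δl = ±1); Δm_l = +2 (E1 requires Δm_l = 0, ±1)
Total allowed: 1 of 5.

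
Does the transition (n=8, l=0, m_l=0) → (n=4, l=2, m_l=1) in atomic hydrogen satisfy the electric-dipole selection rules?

forbidden

Initial l = 0, final l = 2, so Δl = +2. E1 requires Δl = ±1: fails.
m_l: 0 → 1 (Δm_l = +1). |Δm_l| ≤ 1 passes.
The transition is electric-dipole forbidden.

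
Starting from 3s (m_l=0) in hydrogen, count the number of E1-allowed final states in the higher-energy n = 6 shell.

3

E1 requires Δl = ±1, so l_f ∈ {-1, 1}; with 0 ≤ l_f ≤ n_f−1 = 5, the allowed l_f values are {1}.
For l_f = 1: m_f ∈ {m_i−1, m_i, m_i+1} ∩ [−1, 1] = {-1, 0, 1} → 3 states.
Total: 3.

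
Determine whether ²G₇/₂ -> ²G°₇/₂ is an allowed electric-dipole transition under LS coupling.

Reading off the term symbols: S 1/2→1/2, L 4→4, J 7/2→7/2, parity even→odd.
Parity must change: even → odd — ✓.
ΔS = 0: S: 1/2 → 1/2 — ✓.
ΔL = 0, ±1 (not L=0↔0): L: 4 → 4, ΔL = +0 — ✓.
ΔJ = 0, ±1 (not J=0↔0): J: 7/2 → 7/2, ΔJ = +0 — ✓.
All four E1 rules are satisfied.

allowed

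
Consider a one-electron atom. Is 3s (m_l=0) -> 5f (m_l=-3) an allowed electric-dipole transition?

forbidden

l: 0 → 3 (Δl = +3). Δl = ±1 violated.
Δm_l = -3 − (0) = -3. E1 requires Δm_l = 0, ±1: violated.
The transition is electric-dipole forbidden.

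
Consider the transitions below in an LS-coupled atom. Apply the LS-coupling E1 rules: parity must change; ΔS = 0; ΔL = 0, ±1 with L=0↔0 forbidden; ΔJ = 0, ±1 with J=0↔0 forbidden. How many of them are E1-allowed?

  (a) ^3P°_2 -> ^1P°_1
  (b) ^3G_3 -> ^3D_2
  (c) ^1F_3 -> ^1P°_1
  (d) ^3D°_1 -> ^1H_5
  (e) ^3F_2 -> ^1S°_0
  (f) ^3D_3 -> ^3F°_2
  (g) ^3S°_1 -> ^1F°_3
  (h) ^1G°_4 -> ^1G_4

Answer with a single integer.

2

(a) forbidden (parity, ΔS fail)
(b) forbidden (parity, ΔL fail)
(c) forbidden (ΔL, ΔJ fail)
(d) forbidden (ΔS, ΔL, ΔJ fail)
(e) forbidden (ΔS, ΔL, ΔJ fail)
(f) allowed
(g) forbidden (parity, ΔS, ΔL, ΔJ fail)
(h) allowed
Total allowed: 2 of 8.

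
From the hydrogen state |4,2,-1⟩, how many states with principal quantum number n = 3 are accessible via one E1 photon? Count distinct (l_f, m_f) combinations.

2

E1 requires Δl = ±1, so l_f ∈ {1, 3}; with 0 ≤ l_f ≤ n_f−1 = 2, the allowed l_f values are {1}.
For l_f = 1: m_f ∈ {m_i−1, m_i, m_i+1} ∩ [−1, 1] = {-1, 0} → 2 states.
Total: 2.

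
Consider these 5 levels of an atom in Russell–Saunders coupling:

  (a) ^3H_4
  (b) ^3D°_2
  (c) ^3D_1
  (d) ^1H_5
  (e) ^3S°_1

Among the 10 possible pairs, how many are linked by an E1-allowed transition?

(a)–(b): forbidden (ΔL, ΔJ).
(a)–(c): forbidden (parity, ΔL, ΔJ).
(a)–(d): forbidden (parity, ΔS).
(a)–(e): forbidden (ΔL, ΔJ).
(b)–(c): allowed.
(b)–(d): forbidden (ΔS, ΔL, ΔJ).
(b)–(e): forbidden (parity, ΔL).
(c)–(d): forbidden (parity, ΔS, ΔL, ΔJ).
(c)–(e): forbidden (ΔL).
(d)–(e): forbidden (ΔS, ΔL, ΔJ).
Allowed pairs: 1 of 10.

1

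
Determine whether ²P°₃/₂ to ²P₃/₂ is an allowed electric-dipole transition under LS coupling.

Initial level: S=1/2, L=1, J=3/2, parity odd. Final level: S=1/2, L=1, J=3/2, parity even.
Parity must change: odd → even — satisfied.
ΔS = 0: S: 1/2 → 1/2 — satisfied.
ΔL = 0, ±1 (not L=0↔0): L: 1 → 1, ΔL = +0 — satisfied.
ΔJ = 0, ±1 (not J=0↔0): J: 3/2 → 3/2, ΔJ = +0 — satisfied.
All four E1 rules are satisfied.

allowed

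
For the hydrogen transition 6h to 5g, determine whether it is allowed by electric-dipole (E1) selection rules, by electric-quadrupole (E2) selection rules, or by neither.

Δl = 4 − 5 = -1; l_i + l_f = 9.
E1 (Δl = ±1): satisfied.
E2 (Δl = 0,±2, l_i+l_f ≥ 2): not satisfied.

E1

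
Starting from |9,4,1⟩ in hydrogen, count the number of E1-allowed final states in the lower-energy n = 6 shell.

6

E1 requires Δl = ±1, so l_f ∈ {3, 5}; with 0 ≤ l_f ≤ n_f−1 = 5, the allowed l_f values are {3, 5}.
For l_f = 3: m_f ∈ {m_i−1, m_i, m_i+1} ∩ [−3, 3] = {0, 1, 2} → 3 states.
For l_f = 5: m_f ∈ {m_i−1, m_i, m_i+1} ∩ [−5, 5] = {0, 1, 2} → 3 states.
Total: 6.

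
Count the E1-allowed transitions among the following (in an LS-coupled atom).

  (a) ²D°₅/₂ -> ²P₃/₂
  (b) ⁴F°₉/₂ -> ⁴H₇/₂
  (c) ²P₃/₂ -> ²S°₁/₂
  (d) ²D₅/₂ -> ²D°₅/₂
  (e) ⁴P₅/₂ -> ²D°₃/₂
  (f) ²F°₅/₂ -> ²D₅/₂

4

(a) allowed
(b) forbidden (ΔL fails)
(c) allowed
(d) allowed
(e) forbidden (ΔS fails)
(f) allowed
Total allowed: 4 of 6.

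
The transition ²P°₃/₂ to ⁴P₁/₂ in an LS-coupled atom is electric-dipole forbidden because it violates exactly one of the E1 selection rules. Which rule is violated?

Initial level: S=1/2, L=1, J=3/2, parity odd. Final level: S=3/2, L=1, J=1/2, parity even.
Parity must change: odd → even — satisfied.
ΔJ = 0, ±1 (not J=0↔0): J: 3/2 → 1/2, ΔJ = -1 — satisfied.
ΔS = 0: S: 1/2 → 3/2 — violated.
ΔL = 0, ±1 (not L=0↔0): L: 1 → 1, ΔL = +0 — satisfied.

the ΔS = 0 rule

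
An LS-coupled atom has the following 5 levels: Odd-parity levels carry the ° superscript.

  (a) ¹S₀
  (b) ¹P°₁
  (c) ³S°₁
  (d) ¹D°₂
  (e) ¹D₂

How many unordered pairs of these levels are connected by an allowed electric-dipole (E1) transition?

(a)–(b): allowed.
(a)–(c): forbidden (ΔS, ΔL).
(a)–(d): forbidden (ΔL, ΔJ).
(a)–(e): forbidden (parity, ΔL, ΔJ).
(b)–(c): forbidden (parity, ΔS).
(b)–(d): forbidden (parity).
(b)–(e): allowed.
(c)–(d): forbidden (parity, ΔS, ΔL).
(c)–(e): forbidden (ΔS, ΔL).
(d)–(e): allowed.
Allowed pairs: 3 of 10.

3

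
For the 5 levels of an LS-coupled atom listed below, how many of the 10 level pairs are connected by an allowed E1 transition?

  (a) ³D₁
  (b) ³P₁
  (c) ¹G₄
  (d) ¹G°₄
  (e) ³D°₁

3

(a)–(b): forbidden (parity).
(a)–(c): forbidden (parity, ΔS, ΔL, ΔJ).
(a)–(d): forbidden (ΔS, ΔL, ΔJ).
(a)–(e): allowed.
(b)–(c): forbidden (parity, ΔS, ΔL, ΔJ).
(b)–(d): forbidden (ΔS, ΔL, ΔJ).
(b)–(e): allowed.
(c)–(d): allowed.
(c)–(e): forbidden (ΔS, ΔL, ΔJ).
(d)–(e): forbidden (parity, ΔS, ΔL, ΔJ).
Allowed pairs: 3 of 10.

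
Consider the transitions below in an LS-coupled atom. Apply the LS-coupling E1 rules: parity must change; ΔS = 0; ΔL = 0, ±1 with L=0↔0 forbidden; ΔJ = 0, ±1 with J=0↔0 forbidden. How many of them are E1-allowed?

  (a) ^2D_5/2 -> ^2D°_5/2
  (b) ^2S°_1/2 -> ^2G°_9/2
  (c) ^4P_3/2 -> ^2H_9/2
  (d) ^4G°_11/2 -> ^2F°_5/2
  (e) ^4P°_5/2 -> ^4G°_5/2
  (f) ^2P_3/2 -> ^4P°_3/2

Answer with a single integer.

1

(a) allowed
(b) forbidden (parity, ΔL, ΔJ fail)
(c) forbidden (parity, ΔS, ΔL, ΔJ fail)
(d) forbidden (parity, ΔS, ΔJ fail)
(e) forbidden (parity, ΔL fail)
(f) forbidden (ΔS fails)
Total allowed: 1 of 6.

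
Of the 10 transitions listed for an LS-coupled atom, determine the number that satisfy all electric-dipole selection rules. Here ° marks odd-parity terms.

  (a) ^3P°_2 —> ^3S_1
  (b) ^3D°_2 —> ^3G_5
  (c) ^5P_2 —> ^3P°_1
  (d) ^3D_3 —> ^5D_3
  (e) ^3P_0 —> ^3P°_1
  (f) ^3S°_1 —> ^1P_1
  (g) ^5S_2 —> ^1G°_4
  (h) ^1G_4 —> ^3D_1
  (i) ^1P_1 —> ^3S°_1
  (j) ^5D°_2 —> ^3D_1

(a) allowed
(b) forbidden (ΔL, ΔJ fail)
(c) forbidden (ΔS fails)
(d) forbidden (parity, ΔS fail)
(e) allowed
(f) forbidden (ΔS fails)
(g) forbidden (ΔS, ΔL, ΔJ fail)
(h) forbidden (parity, ΔS, ΔL, ΔJ fail)
(i) forbidden (ΔS fails)
(j) forbidden (ΔS fails)
Total allowed: 2 of 10.

2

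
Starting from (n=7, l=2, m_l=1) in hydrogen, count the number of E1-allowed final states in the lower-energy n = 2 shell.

2

E1 requires Δl = ±1, so l_f ∈ {1, 3}; with 0 ≤ l_f ≤ n_f−1 = 1, the allowed l_f values are {1}.
For l_f = 1: m_f ∈ {m_i−1, m_i, m_i+1} ∩ [−1, 1] = {0, 1} → 2 states.
Total: 2.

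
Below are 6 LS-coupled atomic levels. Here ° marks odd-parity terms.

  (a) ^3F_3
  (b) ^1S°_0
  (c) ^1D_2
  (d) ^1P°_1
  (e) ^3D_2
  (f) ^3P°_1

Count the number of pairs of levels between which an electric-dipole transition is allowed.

(a)–(b): forbidden (ΔS, ΔL, ΔJ).
(a)–(c): forbidden (parity, ΔS).
(a)–(d): forbidden (ΔS, ΔL, ΔJ).
(a)–(e): forbidden (parity).
(a)–(f): forbidden (ΔL, ΔJ).
(b)–(c): forbidden (ΔL, ΔJ).
(b)–(d): forbidden (parity).
(b)–(e): forbidden (ΔS, ΔL, ΔJ).
(b)–(f): forbidden (parity, ΔS).
(c)–(d): allowed.
(c)–(e): forbidden (parity, ΔS).
(c)–(f): forbidden (ΔS).
(d)–(e): forbidden (ΔS).
(d)–(f): forbidden (parity, ΔS).
(e)–(f): allowed.
Allowed pairs: 2 of 15.

2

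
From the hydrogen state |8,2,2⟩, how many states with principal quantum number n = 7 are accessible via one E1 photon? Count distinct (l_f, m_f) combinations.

4

E1 requires Δl = ±1, so l_f ∈ {1, 3}; with 0 ≤ l_f ≤ n_f−1 = 6, the allowed l_f values are {1, 3}.
For l_f = 1: m_f ∈ {m_i−1, m_i, m_i+1} ∩ [−1, 1] = {1} → 1 state.
For l_f = 3: m_f ∈ {m_i−1, m_i, m_i+1} ∩ [−3, 3] = {1, 2, 3} → 3 states.
Total: 4.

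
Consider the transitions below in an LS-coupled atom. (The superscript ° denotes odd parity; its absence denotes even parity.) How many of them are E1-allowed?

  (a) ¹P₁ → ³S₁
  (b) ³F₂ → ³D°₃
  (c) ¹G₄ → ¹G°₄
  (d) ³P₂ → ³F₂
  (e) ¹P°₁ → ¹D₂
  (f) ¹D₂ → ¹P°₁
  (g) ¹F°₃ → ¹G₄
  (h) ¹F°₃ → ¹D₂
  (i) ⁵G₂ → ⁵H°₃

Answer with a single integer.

7

(a) forbidden (parity, ΔS fail)
(b) allowed
(c) allowed
(d) forbidden (parity, ΔL fail)
(e) allowed
(f) allowed
(g) allowed
(h) allowed
(i) allowed
Total allowed: 7 of 9.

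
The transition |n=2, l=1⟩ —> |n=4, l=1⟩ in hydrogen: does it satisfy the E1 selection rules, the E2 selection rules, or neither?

E2

Δl = 1 − 1 = +0; l_i + l_f = 2.
E1 (Δl = ±1): not satisfied.
E2 (Δl = 0,±2, l_i+l_f ≥ 2): satisfied.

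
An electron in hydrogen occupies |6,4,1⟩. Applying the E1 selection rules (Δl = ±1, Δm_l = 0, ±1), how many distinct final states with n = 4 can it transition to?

E1 requires Δl = ±1, so l_f ∈ {3, 5}; with 0 ≤ l_f ≤ n_f−1 = 3, the allowed l_f values are {3}.
For l_f = 3: m_f ∈ {m_i−1, m_i, m_i+1} ∩ [−3, 3] = {0, 1, 2} → 3 states.
Total: 3.

3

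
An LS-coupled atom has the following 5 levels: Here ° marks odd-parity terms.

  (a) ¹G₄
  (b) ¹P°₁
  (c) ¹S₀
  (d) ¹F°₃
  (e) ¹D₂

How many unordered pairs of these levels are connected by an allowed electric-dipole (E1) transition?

(a)–(b): forbidden (ΔL, ΔJ).
(a)–(c): forbidden (parity, ΔL, ΔJ).
(a)–(d): allowed.
(a)–(e): forbidden (parity, ΔL, ΔJ).
(b)–(c): allowed.
(b)–(d): forbidden (parity, ΔL, ΔJ).
(b)–(e): allowed.
(c)–(d): forbidden (ΔL, ΔJ).
(c)–(e): forbidden (parity, ΔL, ΔJ).
(d)–(e): allowed.
Allowed pairs: 4 of 10.

4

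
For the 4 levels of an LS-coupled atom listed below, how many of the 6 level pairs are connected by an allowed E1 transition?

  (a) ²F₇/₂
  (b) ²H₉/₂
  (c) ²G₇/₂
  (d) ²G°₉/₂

(a)–(b): forbidden (parity, ΔL).
(a)–(c): forbidden (parity).
(a)–(d): allowed.
(b)–(c): forbidden (parity).
(b)–(d): allowed.
(c)–(d): allowed.
Allowed pairs: 3 of 6.

3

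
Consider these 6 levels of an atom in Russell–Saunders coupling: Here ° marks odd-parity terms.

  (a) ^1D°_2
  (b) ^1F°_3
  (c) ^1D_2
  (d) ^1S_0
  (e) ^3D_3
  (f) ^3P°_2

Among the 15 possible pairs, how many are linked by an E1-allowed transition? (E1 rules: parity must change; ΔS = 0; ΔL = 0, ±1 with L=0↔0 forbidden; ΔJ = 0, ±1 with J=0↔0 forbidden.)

(a)–(b): forbidden (parity).
(a)–(c): allowed.
(a)–(d): forbidden (ΔL, ΔJ).
(a)–(e): forbidden (ΔS).
(a)–(f): forbidden (parity, ΔS).
(b)–(c): allowed.
(b)–(d): forbidden (ΔL, ΔJ).
(b)–(e): forbidden (ΔS).
(b)–(f): forbidden (parity, ΔS, ΔL).
(c)–(d): forbidden (parity, ΔL, ΔJ).
(c)–(e): forbidden (parity, ΔS).
(c)–(f): forbidden (ΔS).
(d)–(e): forbidden (parity, ΔS, ΔL, ΔJ).
(d)–(f): forbidden (ΔS, ΔJ).
(e)–(f): allowed.
Allowed pairs: 3 of 15.

3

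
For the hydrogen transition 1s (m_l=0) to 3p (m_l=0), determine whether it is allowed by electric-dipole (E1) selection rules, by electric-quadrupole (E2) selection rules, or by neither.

Δl = 1 − 0 = +1; l_i + l_f = 1.
Δm_l = +0.
E1 (Δl = ±1, |Δm_l| ≤ 1): satisfied.
E2 (Δl = 0,±2, l_i+l_f ≥ 2, |Δm_l| ≤ 2): not satisfied.

E1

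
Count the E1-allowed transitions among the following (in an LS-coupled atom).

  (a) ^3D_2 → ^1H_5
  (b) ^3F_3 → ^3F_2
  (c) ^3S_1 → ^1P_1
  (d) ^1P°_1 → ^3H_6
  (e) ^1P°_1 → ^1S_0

1

(a) forbidden (parity, ΔS, ΔL, ΔJ fail)
(b) forbidden (parity fails)
(c) forbidden (parity, ΔS fail)
(d) forbidden (ΔS, ΔL, ΔJ fail)
(e) allowed
Total allowed: 1 of 5.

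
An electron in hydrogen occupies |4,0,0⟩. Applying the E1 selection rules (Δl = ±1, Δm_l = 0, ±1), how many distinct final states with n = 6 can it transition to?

E1 requires Δl = ±1, so l_f ∈ {-1, 1}; with 0 ≤ l_f ≤ n_f−1 = 5, the allowed l_f values are {1}.
For l_f = 1: m_f ∈ {m_i−1, m_i, m_i+1} ∩ [−1, 1] = {-1, 0, 1} → 3 states.
Total: 3.

3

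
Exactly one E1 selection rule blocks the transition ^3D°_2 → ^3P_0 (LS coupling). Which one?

Initial level: S=1, L=2, J=2, parity odd. Final level: S=1, L=1, J=0, parity even.
Parity must change: odd → even — ✓.
ΔS = 0: S: 1 → 1 — ✓.
ΔL = 0, ±1 (not L=0↔0): L: 2 → 1, ΔL = -1 — ✓.
ΔJ = 0, ±1 (not J=0↔0): J: 2 → 0, ΔJ = -2 — ✗.

the ΔJ = 0, ±1 rule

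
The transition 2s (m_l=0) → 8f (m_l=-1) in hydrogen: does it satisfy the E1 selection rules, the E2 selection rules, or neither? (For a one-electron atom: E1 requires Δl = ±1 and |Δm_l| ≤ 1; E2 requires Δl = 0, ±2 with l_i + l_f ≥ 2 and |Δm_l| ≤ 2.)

neither

Δl = 3 − 0 = +3; l_i + l_f = 3.
Δm_l = -1.
E1 (Δl = ±1, |Δm_l| ≤ 1): not satisfied.
E2 (Δl = 0,±2, l_i+l_f ≥ 2, |Δm_l| ≤ 2): not satisfied.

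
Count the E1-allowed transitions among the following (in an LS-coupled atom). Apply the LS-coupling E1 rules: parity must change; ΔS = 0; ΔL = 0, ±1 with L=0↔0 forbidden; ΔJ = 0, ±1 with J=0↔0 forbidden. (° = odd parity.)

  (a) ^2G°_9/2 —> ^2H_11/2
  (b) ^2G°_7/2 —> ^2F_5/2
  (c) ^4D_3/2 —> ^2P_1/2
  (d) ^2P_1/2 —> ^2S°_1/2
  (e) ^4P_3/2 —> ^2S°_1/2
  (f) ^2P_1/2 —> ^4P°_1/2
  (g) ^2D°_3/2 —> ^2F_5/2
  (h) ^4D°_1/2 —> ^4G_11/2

4

(a) allowed
(b) allowed
(c) forbidden (parity, ΔS fail)
(d) allowed
(e) forbidden (ΔS fails)
(f) forbidden (ΔS fails)
(g) allowed
(h) forbidden (ΔL, ΔJ fail)
Total allowed: 4 of 8.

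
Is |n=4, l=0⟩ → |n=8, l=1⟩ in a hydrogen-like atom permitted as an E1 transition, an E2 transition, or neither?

E1

Δl = 1 − 0 = +1; l_i + l_f = 1.
E1 (Δl = ±1): satisfied.
E2 (Δl = 0,±2, l_i+l_f ≥ 2): not satisfied.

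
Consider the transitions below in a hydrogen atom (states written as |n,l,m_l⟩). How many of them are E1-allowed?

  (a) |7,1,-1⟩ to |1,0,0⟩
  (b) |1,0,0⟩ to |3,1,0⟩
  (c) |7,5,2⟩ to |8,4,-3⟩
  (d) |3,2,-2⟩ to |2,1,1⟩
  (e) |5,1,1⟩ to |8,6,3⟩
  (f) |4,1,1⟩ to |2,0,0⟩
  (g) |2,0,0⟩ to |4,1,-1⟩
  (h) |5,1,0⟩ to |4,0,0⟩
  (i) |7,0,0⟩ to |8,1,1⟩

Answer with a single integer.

(a) allowed
(b) allowed
(c) forbidden — Δm_l = -5 (E1 requires Δm_l = 0, ±1)
(d) forbidden — Δm_l = +3 (E1 requires Δm_l = 0, ±1)
(e) forbidden — Δl = +5 (E1 requires Δl = ±1); Δm_l = +2 (E1 requires Δm_l = 0, ±1)
(f) allowed
(g) allowed
(h) allowed
(i) allowed
Total allowed: 6 of 9.

6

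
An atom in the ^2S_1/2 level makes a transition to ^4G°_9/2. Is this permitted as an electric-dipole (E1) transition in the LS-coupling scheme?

forbidden

Initial level: S=1/2, L=0, J=1/2, parity even. Final level: S=3/2, L=4, J=9/2, parity odd.
Parity must change: even → odd — ✓.
ΔS = 0: S: 1/2 → 3/2 — ✗.
ΔL = 0, ±1 (not L=0↔0): L: 0 → 4, ΔL = +4 — ✗.
ΔJ = 0, ±1 (not J=0↔0): J: 1/2 → 9/2, ΔJ = +4 — ✗.
Rule(s) violated: ΔS, ΔL, ΔJ.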